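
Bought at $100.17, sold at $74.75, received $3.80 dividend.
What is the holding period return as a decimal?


Formula: HPR = (P1 - P0 + D) / P0
Gain: $74.75 - $100.17 + $3.80 = -$21.62
HPR = -$21.62 / $100.17 = -0.2158

-0.2158


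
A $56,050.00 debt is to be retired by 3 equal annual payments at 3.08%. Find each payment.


Formula: PMT = PV * r / (1 - (1+r)^(-n))
Denominator: 1 - (1 + 0.0308)^(-3) = 0.086987
Numerator: $56,050.00 * 0.0308 = 1726.34
PMT = 1726.34 / 0.086987 = $19,845.86

$19,845.86


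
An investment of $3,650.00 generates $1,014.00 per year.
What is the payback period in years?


Formula: Payback = investment / annual cash flow
Substituting: Payback = $3,650.00 / $1,014.00
Payback = 3.5996 years

3.5996 years


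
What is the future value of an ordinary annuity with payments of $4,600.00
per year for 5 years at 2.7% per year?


Formula: FV = PMT * ((1+r)^n - 1) / r
Growth factor: (1 + 0.027)^5 = 1.14249
Numerator: 1.14249 - 1 = 0.14249
FV = $4,600.00 * 0.14249 / 0.027 = $24,275.99

$24,275.99


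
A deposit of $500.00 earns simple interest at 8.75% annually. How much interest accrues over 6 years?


Formula: I = P * r * t
Substituting: I = $500.00 * 0.0875 * 6
Step: I = $500.00 * 0.525
I = $262.50

$262.50


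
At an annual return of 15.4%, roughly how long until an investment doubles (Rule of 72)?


Formula: Years ≈ 72 / r
Substituting: Years ≈ 72 / 15.4
Years ≈ 4.7

4.7 years


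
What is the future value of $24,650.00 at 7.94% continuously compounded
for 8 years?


Formula: FV = P * e^(r*t)
Exponent: r*t = 0.0794 * 8 = 0.6352
e^(0.6352) = 1.8874
FV = $24,650.00 * 1.8874 = $46,524.40

$46,524.40


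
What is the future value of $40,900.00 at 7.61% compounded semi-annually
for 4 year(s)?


Formula: FV = P * (1 + r/m)^(m*t)
Period rate: r/m = 0.0761 / 2 = 0.03805
Total periods: m*t = 2 * 4 = 8
Growth factor: (1 + 0.03805)^8 = 1.348175
FV = $40,900.00 * 1.348175 = $55,140.35

$55,140.35


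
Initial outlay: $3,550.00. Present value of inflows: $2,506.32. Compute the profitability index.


Formula: PI = PV(cash flows) / initial investment
Substituting: PI = $2,506.32 / $3,550.00
PI = 0.706

0.706


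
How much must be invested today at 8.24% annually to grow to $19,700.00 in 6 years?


Formula: PV = FV / (1 + r)^n
Substituting: PV = $19,700.00 / (1 + 0.0824)^6
Discount factor: (1.0824)^6 = 1.608151
PV = $19,700.00 / 1.608151 = $12,250.10

$12,250.10


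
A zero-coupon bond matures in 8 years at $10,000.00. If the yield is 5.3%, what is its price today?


Formula: Price = FV / (1 + r)^n
Substituting: Price = $10,000.00 / (1 + 0.053)^8
Discount factor: (1.053)^8 = 1.511565
Price = $10,000.00 / 1.511565 = $6,615.66

$6,615.66


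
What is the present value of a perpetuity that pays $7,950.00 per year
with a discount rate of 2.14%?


Formula: PV = C / r
Substituting: PV = $7,950.00 / 0.0214
PV = $371,495.33

$371,495.33


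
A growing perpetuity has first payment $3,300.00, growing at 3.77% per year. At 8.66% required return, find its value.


Formula: PV = C / (r - g)
Spread: r - g = 0.0866 - 0.0377 = 0.0489
Substituting: PV = $3,300.00 / 0.0489
PV = $67,484.66

$67,484.66


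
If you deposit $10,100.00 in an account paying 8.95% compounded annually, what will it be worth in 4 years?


Formula: FV = P * (1 + r)^n
Substituting: FV = $10,100.00 * (1 + 0.0895)^4
Growth factor: (1.0895)^4 = 1.408993
FV = $10,100.00 * 1.408993 = $14,230.83

$14,230.83


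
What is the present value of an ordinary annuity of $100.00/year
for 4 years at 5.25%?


Formula: PV = PMT * (1 - (1+r)^(-n)) / r
Discount factor: (1 + 0.0525)^(-4) = 0.814914
Bracket: 1 - 0.814914 = 0.185086
PV = $100.00 * 0.185086 / 0.0525 = $352.55

$352.55


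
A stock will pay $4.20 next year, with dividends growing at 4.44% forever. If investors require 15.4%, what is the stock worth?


Formula: P = D1 / (r - g)
Spread: r - g = 0.154 - 0.0444 = 0.1096
Substituting: P = $4.20 / 0.1096
P = $38.32

$38.32


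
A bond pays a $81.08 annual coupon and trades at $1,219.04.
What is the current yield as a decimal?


Formula: Current yield = annual coupon / price
Substituting: CY = $81.08 / $1,219.04
CY = 0.066511

0.066511


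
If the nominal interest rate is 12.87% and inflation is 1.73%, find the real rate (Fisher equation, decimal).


Formula: (1 + r_real) = (1 + r_nom) / (1 + inflation)
Substituting: (1 + r_real) = 1.1287 / 1.0173
(1 + r_real) = 1.109506
r_real = 1.109506 - 1 = 0.109506

0.109506


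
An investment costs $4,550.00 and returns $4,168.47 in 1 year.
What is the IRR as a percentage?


Formula: IRR = C1/C0 - 1
Substituting: IRR = $4,168.47 / $4,550.00 - 1
Ratio: 0.916147 - 1 = -0.083853
IRR = -8.3853%

-8.3853%


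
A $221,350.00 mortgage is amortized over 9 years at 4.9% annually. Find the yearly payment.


Formula: PMT = PV * r / (1 - (1+r)^(-n))
Denominator: 1 - (1 + 0.049)^(-9) = 0.349839
Numerator: $221,350.00 * 0.049 = 10846.15
PMT = 10846.15 / 0.349839 = $31,003.22

$31,003.22


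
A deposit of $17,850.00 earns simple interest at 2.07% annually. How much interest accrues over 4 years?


Formula: I = P * r * t
Substituting: I = $17,850.00 * 0.0207 * 4
Step: I = $17,850.00 * 0.0828
I = $1,477.98

$1,477.98


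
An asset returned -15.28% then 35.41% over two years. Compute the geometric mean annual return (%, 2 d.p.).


Formula: Geometric mean = ((1+r1)*(1+r2))^(1/2) - 1
Product: (1 + -0.1528) * (1 + 0.3541) = 0.8472 * 1.3541 = 1.147194
Square root: 1.147194^0.5 = 1.071071
Geometric mean = 1.071071 - 1 = 0.071071
As percentage: 7.11%

7.11%


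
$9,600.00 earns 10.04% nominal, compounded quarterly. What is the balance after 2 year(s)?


Formula: FV = P * (1 + r/m)^(m*t)
Period rate: r/m = 0.1004 / 4 = 0.0251
Total periods: m*t = 4 * 2 = 8
Growth factor: (1 + 0.0251)^8 = 1.219354
FV = $9,600.00 * 1.219354 = $11,705.80

$11,705.80


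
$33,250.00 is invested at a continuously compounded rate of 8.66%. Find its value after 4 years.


Formula: FV = P * e^(r*t)
Exponent: r*t = 0.0866 * 4 = 0.3464
e^(0.3464) = 1.413968
FV = $33,250.00 * 1.413968 = $47,014.44

$47,014.44


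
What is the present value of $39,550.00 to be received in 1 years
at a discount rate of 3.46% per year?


Formula: PV = FV / (1 + r)^n
Substituting: PV = $39,550.00 / (1 + 0.0346)^1
Discount factor: (1.0346)^1 = 1.0346
PV = $39,550.00 / 1.0346 = $38,227.33

$38,227.33


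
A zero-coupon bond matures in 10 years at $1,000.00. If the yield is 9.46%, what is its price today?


Formula: Price = FV / (1 + r)^n
Substituting: Price = $1,000.00 / (1 + 0.0946)^10
Discount factor: (1.0946)^10 = 2.46919
Price = $1,000.00 / 2.46919 = $404.99

$404.99


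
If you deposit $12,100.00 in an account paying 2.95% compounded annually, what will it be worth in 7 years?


Formula: FV = P * (1 + r)^n
Substituting: FV = $12,100.00 * (1 + 0.0295)^7
Growth factor: (1.0295)^7 = 1.225701
FV = $12,100.00 * 1.225701 = $14,830.98

$14,830.98


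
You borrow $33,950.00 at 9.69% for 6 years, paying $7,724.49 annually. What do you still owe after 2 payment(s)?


Formula: Balance = PV*(1+r)^k - PMT*((1+r)^k - 1)/r
Growth: (1 + 0.0969)^2 = 1.20319
Accumulated factor: ((1+r)^k - 1)/r = 2.0969
Balance = $33,950.00 * 1.20319 - $7,724.49 * 2.0969
Balance = $24,650.80

$24,650.80


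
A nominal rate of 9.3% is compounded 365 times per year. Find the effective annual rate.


Formula: EAR = (1 + r/m)^m - 1
Period rate: r/m = 0.093 / 365 = 0.000255
Compounding: (1 + 0.000255)^365 = 1.097449
EAR = 1.097449 - 1 = 0.097449

0.097449


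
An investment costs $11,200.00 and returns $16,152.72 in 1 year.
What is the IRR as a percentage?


Formula: IRR = C1/C0 - 1
Substituting: IRR = $16,152.72 / $11,200.00 - 1
Ratio: 1.442207 - 1 = 0.442207
IRR = 44.2207%

44.2207%


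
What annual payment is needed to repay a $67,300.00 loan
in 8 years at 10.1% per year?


Formula: PMT = PV * r / (1 - (1+r)^(-n))
Denominator: 1 - (1 + 0.101)^(-8) = 0.536872
Numerator: $67,300.00 * 0.101 = 6797.3
PMT = 6797.3 / 0.536872 = $12,660.94

$12,660.94


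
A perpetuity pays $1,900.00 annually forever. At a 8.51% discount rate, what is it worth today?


Formula: PV = C / r
Substituting: PV = $1,900.00 / 0.0851
PV = $22,326.67

$22,326.67


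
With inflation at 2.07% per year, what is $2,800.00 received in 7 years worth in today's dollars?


Formula: Real value = nominal / (1 + inflation)^years
Price level: (1 + 0.0207)^7 = 1.154215
Real value = $2,800.00 / 1.154215 = $2,425.89

$2,425.89


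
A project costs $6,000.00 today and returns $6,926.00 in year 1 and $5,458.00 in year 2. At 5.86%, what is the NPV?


Formula: NPV = C0 + C1/(1+r) + C2/(1+r)^2
Discount C1: $6,926.00 / (1 + 0.0586) = $6,542.60
Discount C2: $5,458.00 / (1 + 0.0586)^2 = $4,870.46
NPV = -$6,000.00 + $6,542.60 + $4,870.46 = $5,413.06

$5,413.06


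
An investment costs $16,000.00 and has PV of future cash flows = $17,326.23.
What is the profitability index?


Formula: PI = PV(cash flows) / initial investment
Substituting: PI = $17,326.23 / $16,000.00
PI = 1.0829

1.0829


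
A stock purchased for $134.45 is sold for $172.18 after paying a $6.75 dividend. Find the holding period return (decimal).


Formula: HPR = (P1 - P0 + D) / P0
Gain: $172.18 - $134.45 + $6.75 = $44.48
HPR = $44.48 / $134.45 = 0.3308

0.3308


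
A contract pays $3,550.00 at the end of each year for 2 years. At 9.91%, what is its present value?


Formula: PV = PMT * (1 - (1+r)^(-n)) / r
Discount factor: (1 + 0.0991)^(-2) = 0.8278
Bracket: 1 - 0.8278 = 0.1722
PV = $3,550.00 * 0.1722 / 0.0991 = $6,168.61

$6,168.61


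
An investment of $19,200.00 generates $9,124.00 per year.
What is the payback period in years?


Formula: Payback = investment / annual cash flow
Substituting: Payback = $19,200.00 / $9,124.00
Payback = 2.1043 years

2.1043 years


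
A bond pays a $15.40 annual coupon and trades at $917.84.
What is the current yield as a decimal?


Formula: Current yield = annual coupon / price
Substituting: CY = $15.40 / $917.84
CY = 0.016779

0.016779


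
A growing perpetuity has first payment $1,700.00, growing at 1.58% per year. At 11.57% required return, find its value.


Formula: PV = C / (r - g)
Spread: r - g = 0.1157 - 0.0158 = 0.0999
Substituting: PV = $1,700.00 / 0.0999
PV = $17,017.02

$17,017.02


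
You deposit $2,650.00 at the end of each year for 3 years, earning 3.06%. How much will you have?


Formula: FV = PMT * ((1+r)^n - 1) / r
Growth factor: (1 + 0.0306)^3 = 1.094638
Numerator: 1.094638 - 1 = 0.094638
FV = $2,650.00 * 0.094638 / 0.0306 = $8,195.75

$8,195.75


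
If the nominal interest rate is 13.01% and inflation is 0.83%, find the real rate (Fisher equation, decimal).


Formula: (1 + r_real) = (1 + r_nom) / (1 + inflation)
Substituting: (1 + r_real) = 1.1301 / 1.0083
(1 + r_real) = 1.120797
r_real = 1.120797 - 1 = 0.120797

0.120797


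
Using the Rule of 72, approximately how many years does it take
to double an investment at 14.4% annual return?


Formula: Years ≈ 72 / r
Substituting: Years ≈ 72 / 14.4
Years ≈ 5.0

5.0 years


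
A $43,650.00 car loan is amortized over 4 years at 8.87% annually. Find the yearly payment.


Formula: PMT = PV * r / (1 - (1+r)^(-n))
Denominator: 1 - (1 + 0.0887)^(-4) = 0.288185
Numerator: $43,650.00 * 0.0887 = 3871.755
PMT = 3871.755 / 0.288185 = $13,434.96

$13,434.96


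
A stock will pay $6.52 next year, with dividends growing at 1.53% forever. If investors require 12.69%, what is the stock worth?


Formula: P = D1 / (r - g)
Spread: r - g = 0.1269 - 0.0153 = 0.1116
Substituting: P = $6.52 / 0.1116
P = $58.42

$58.42


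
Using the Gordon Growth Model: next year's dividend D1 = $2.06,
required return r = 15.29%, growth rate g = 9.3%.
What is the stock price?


Formula: P = D1 / (r - g)
Spread: r - g = 0.1529 - 0.093 = 0.0599
Substituting: P = $2.06 / 0.0599
P = $34.39

$34.39


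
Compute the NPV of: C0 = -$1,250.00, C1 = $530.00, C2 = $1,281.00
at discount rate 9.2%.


Formula: NPV = C0 + C1/(1+r) + C2/(1+r)^2
Discount C1: $530.00 / (1 + 0.092) = $485.35
Discount C2: $1,281.00 / (1 + 0.092)^2 = $1,074.25
NPV = -$1,250.00 + $485.35 + $1,074.25 = $309.59

$309.59


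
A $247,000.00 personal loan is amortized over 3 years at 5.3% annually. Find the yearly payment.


Formula: PMT = PV * r / (1 - (1+r)^(-n))
Denominator: 1 - (1 + 0.053)^(-3) = 0.143525
Numerator: $247,000.00 * 0.053 = 13091.0
PMT = 13091.0 / 0.143525 = $91,210.84

$91,210.84


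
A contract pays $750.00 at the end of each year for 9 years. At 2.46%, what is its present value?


Formula: PV = PMT * (1 - (1+r)^(-n)) / r
Discount factor: (1 + 0.0246)^(-9) = 0.803546
Bracket: 1 - 0.803546 = 0.196454
PV = $750.00 * 0.196454 / 0.0246 = $5,989.45

$5,989.45


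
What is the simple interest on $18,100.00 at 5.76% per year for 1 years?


Formula: I = P * r * t
Substituting: I = $18,100.00 * 0.0576 * 1
Step: I = $18,100.00 * 0.0576
I = $1,042.56

$1,042.56


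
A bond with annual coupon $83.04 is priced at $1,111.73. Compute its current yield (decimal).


Formula: Current yield = annual coupon / price
Substituting: CY = $83.04 / $1,111.73
CY = 0.074694

0.074694


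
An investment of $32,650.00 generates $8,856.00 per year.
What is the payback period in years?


Formula: Payback = investment / annual cash flow
Substituting: Payback = $32,650.00 / $8,856.00
Payback = 3.6868 years

3.6868 years


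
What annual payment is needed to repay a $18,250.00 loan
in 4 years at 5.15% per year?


Formula: PMT = PV * r / (1 - (1+r)^(-n))
Denominator: 1 - (1 + 0.0515)^(-4) = 0.181982
Numerator: $18,250.00 * 0.0515 = 939.875
PMT = 939.875 / 0.181982 = $5,164.66

$5,164.66


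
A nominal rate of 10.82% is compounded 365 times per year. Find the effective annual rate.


Formula: EAR = (1 + r/m)^m - 1
Period rate: r/m = 0.1082 / 365 = 0.000296
Compounding: (1 + 0.000296)^365 = 1.114253
EAR = 1.114253 - 1 = 0.114253

0.114253


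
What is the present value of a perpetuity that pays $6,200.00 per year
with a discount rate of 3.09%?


Formula: PV = C / r
Substituting: PV = $6,200.00 / 0.0309
PV = $200,647.25

$200,647.25


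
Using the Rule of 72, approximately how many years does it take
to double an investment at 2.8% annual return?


Formula: Years ≈ 72 / r
Substituting: Years ≈ 72 / 2.8
Years ≈ 25.7

25.7 years


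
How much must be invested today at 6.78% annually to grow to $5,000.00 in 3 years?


Formula: PV = FV / (1 + r)^n
Substituting: PV = $5,000.00 / (1 + 0.0678)^3
Discount factor: (1.0678)^3 = 1.217502
PV = $5,000.00 / 1.217502 = $4,106.77

$4,106.77


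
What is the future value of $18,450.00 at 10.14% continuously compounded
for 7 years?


Formula: FV = P * e^(r*t)
Exponent: r*t = 0.1014 * 7 = 0.7098
e^(0.7098) = 2.033585
FV = $18,450.00 * 2.033585 = $37,519.63

$37,519.63


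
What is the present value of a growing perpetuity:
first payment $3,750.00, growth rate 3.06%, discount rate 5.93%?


Formula: PV = C / (r - g)
Spread: r - g = 0.0593 - 0.0306 = 0.0287
Substituting: PV = $3,750.00 / 0.0287
PV = $130,662.02

$130,662.02


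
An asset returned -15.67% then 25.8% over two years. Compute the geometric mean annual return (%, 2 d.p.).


Formula: Geometric mean = ((1+r1)*(1+r2))^(1/2) - 1
Product: (1 + -0.1567) * (1 + 0.258) = 0.8433 * 1.258 = 1.060871
Square root: 1.060871^0.5 = 1.029986
Geometric mean = 1.029986 - 1 = 0.029986
As percentage: 3.00%

3.00%


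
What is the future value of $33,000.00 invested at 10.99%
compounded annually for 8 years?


Formula: FV = P * (1 + r)^n
Substituting: FV = $33,000.00 * (1 + 0.1099)^8
Growth factor: (1.1099)^8 = 2.302877
FV = $33,000.00 * 2.302877 = $75,994.95

$75,994.95


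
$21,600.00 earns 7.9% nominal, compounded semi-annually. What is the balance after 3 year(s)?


Formula: FV = P * (1 + r/m)^(m*t)
Period rate: r/m = 0.079 / 2 = 0.0395
Total periods: m*t = 2 * 3 = 6
Growth factor: (1 + 0.0395)^6 = 1.261673
FV = $21,600.00 * 1.261673 = $27,252.15

$27,252.15


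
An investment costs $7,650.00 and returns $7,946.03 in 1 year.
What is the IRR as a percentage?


Formula: IRR = C1/C0 - 1
Substituting: IRR = $7,946.03 / $7,650.00 - 1
Ratio: 1.038697 - 1 = 0.038697
IRR = 3.8697%

3.8697%


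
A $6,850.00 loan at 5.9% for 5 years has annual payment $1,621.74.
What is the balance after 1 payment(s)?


Formula: Balance = PV*(1+r)^k - PMT*((1+r)^k - 1)/r
Growth: (1 + 0.059)^1 = 1.059
Accumulated factor: ((1+r)^k - 1)/r = 1.0
Balance = $6,850.00 * 1.059 - $1,621.74 * 1.0
Balance = $5,632.41

$5,632.41


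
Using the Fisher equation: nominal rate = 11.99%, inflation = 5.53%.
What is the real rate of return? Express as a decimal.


Formula: (1 + r_real) = (1 + r_nom) / (1 + inflation)
Substituting: (1 + r_real) = 1.1199 / 1.0553
(1 + r_real) = 1.061215
r_real = 1.061215 - 1 = 0.061215

0.061215


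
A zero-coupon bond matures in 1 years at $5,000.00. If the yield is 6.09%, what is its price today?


Formula: Price = FV / (1 + r)^n
Substituting: Price = $5,000.00 / (1 + 0.0609)^1
Discount factor: (1.0609)^1 = 1.0609
Price = $5,000.00 / 1.0609 = $4,712.98

$4,712.98


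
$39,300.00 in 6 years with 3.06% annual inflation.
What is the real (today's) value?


Formula: Real value = nominal / (1 + inflation)^years
Price level: (1 + 0.0306)^6 = 1.198232
Real value = $39,300.00 / 1.198232 = $32,798.33

$32,798.33


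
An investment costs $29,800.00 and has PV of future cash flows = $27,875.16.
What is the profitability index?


Formula: PI = PV(cash flows) / initial investment
Substituting: PI = $27,875.16 / $29,800.00
PI = 0.9354

0.9354


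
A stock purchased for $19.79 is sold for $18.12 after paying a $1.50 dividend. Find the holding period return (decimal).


Formula: HPR = (P1 - P0 + D) / P0
Gain: $18.12 - $19.79 + $1.50 = -$0.17
HPR = -$0.17 / $19.79 = -0.0086

-0.0086


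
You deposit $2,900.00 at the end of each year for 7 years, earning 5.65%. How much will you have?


Formula: FV = PMT * ((1+r)^n - 1) / r
Growth factor: (1 + 0.0565)^7 = 1.469219
Numerator: 1.469219 - 1 = 0.469219
FV = $2,900.00 * 0.469219 / 0.0565 = $24,083.80

$24,083.80


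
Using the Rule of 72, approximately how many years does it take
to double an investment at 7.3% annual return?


Formula: Years ≈ 72 / r
Substituting: Years ≈ 72 / 7.3
Years ≈ 9.9

9.9 years


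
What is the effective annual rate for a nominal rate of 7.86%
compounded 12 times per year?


Formula: EAR = (1 + r/m)^m - 1
Period rate: r/m = 0.0786 / 12 = 0.00655
Compounding: (1 + 0.00655)^12 = 1.081494
EAR = 1.081494 - 1 = 0.081494

0.081494


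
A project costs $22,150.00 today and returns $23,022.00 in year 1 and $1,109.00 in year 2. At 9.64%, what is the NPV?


Formula: NPV = C0 + C1/(1+r) + C2/(1+r)^2
Discount C1: $23,022.00 / (1 + 0.0964) = $20,997.81
Discount C2: $1,109.00 / (1 + 0.0964)^2 = $922.56
NPV = -$22,150.00 + $20,997.81 + $922.56 = -$229.63

-$229.63


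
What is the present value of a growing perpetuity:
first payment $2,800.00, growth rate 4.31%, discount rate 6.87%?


Formula: PV = C / (r - g)
Spread: r - g = 0.0687 - 0.0431 = 0.0256
Substituting: PV = $2,800.00 / 0.0256
PV = $109,375.00

$109,375.00


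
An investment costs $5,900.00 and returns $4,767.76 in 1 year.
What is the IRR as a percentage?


Formula: IRR = C1/C0 - 1
Substituting: IRR = $4,767.76 / $5,900.00 - 1
Ratio: 0.808095 - 1 = -0.191905
IRR = -19.1905%

-19.1905%


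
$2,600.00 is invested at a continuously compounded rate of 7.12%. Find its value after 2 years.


Formula: FV = P * e^(r*t)
Exponent: r*t = 0.0712 * 2 = 0.1424
e^(0.1424) = 1.153038
FV = $2,600.00 * 1.153038 = $2,997.90

$2,997.90


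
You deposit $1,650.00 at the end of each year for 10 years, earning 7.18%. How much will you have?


Formula: FV = PMT * ((1+r)^n - 1) / r
Growth factor: (1 + 0.0718)^10 = 2.000495
Numerator: 2.000495 - 1 = 1.000495
FV = $1,650.00 * 1.000495 / 0.0718 = $22,991.88

$22,991.88


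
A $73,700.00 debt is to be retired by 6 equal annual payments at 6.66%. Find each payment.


Formula: PMT = PV * r / (1 - (1+r)^(-n))
Denominator: 1 - (1 + 0.0666)^(-6) = 0.320811
Numerator: $73,700.00 * 0.0666 = 4908.42
PMT = 4908.42 / 0.320811 = $15,300.03

$15,300.03


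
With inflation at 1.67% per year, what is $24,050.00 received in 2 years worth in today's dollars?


Formula: Real value = nominal / (1 + inflation)^years
Price level: (1 + 0.0167)^2 = 1.033679
Real value = $24,050.00 / 1.033679 = $23,266.41

$23,266.41


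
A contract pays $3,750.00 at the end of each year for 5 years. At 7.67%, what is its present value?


Formula: PV = PMT * (1 - (1+r)^(-n)) / r
Discount factor: (1 + 0.0767)^(-5) = 0.691077
Bracket: 1 - 0.691077 = 0.308923
PV = $3,750.00 * 0.308923 / 0.0767 = $15,103.80

$15,103.80


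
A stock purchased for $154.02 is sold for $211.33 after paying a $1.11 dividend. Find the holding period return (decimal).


Formula: HPR = (P1 - P0 + D) / P0
Gain: $211.33 - $154.02 + $1.11 = $58.42
HPR = $58.42 / $154.02 = 0.3793

0.3793


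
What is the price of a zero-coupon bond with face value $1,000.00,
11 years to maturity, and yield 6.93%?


Formula: Price = FV / (1 + r)^n
Substituting: Price = $1,000.00 / (1 + 0.0693)^11
Discount factor: (1.0693)^11 = 2.089754
Price = $1,000.00 / 2.089754 = $478.53

$478.53


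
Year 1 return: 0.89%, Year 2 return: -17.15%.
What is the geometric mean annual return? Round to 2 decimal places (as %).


Formula: Geometric mean = ((1+r1)*(1+r2))^(1/2) - 1
Product: (1 + 0.0089) * (1 + -0.1715) = 1.0089 * 0.8285 = 0.835874
Square root: 0.835874^0.5 = 0.914261
Geometric mean = 0.914261 - 1 = -0.085739
As percentage: -8.57%

-8.57%


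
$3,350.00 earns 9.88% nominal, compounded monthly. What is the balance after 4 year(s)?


Formula: FV = P * (1 + r/m)^(m*t)
Period rate: r/m = 0.0988 / 12 = 0.008233
Total periods: m*t = 12 * 4 = 48
Growth factor: (1 + 0.008233)^48 = 1.482281
FV = $3,350.00 * 1.482281 = $4,965.64

$4,965.64


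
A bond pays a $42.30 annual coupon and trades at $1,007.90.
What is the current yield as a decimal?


Formula: Current yield = annual coupon / price
Substituting: CY = $42.30 / $1,007.90
CY = 0.041968

0.041968


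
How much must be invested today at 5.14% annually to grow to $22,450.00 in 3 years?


Formula: PV = FV / (1 + r)^n
Substituting: PV = $22,450.00 / (1 + 0.0514)^3
Discount factor: (1.0514)^3 = 1.162262
PV = $22,450.00 / 1.162262 = $19,315.79

$19,315.79


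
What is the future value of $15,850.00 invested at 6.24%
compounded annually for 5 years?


Formula: FV = P * (1 + r)^n
Substituting: FV = $15,850.00 * (1 + 0.0624)^5
Growth factor: (1.0624)^5 = 1.353444
FV = $15,850.00 * 1.353444 = $21,452.09

$21,452.09


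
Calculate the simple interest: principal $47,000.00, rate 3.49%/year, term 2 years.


Formula: I = P * r * t
Substituting: I = $47,000.00 * 0.0349 * 2
Step: I = $47,000.00 * 0.0698
I = $3,280.60

$3,280.60


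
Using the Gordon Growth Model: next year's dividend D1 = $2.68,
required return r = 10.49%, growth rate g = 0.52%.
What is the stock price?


Formula: P = D1 / (r - g)
Spread: r - g = 0.1049 - 0.0052 = 0.0997
Substituting: P = $2.68 / 0.0997
P = $26.88

$26.88


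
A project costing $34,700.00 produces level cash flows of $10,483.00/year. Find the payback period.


Formula: Payback = investment / annual cash flow
Substituting: Payback = $34,700.00 / $10,483.00
Payback = 3.3101 years

3.3101 years


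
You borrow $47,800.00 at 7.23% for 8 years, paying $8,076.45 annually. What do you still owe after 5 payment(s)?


Formula: Balance = PV*(1+r)^k - PMT*((1+r)^k - 1)/r
Growth: (1 + 0.0723)^5 = 1.417691
Accumulated factor: ((1+r)^k - 1)/r = 5.77719
Balance = $47,800.00 * 1.417691 - $8,076.45 * 5.77719
Balance = $21,106.44

$21,106.44


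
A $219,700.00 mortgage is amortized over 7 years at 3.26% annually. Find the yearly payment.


Formula: PMT = PV * r / (1 - (1+r)^(-n))
Denominator: 1 - (1 + 0.0326)^(-7) = 0.201132
Numerator: $219,700.00 * 0.0326 = 7162.22
PMT = 7162.22 / 0.201132 = $35,609.59

$35,609.59


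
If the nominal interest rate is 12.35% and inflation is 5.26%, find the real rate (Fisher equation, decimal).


Formula: (1 + r_real) = (1 + r_nom) / (1 + inflation)
Substituting: (1 + r_real) = 1.1235 / 1.0526
(1 + r_real) = 1.067357
r_real = 1.067357 - 1 = 0.067357

0.067357


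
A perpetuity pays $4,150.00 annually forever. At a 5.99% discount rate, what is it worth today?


Formula: PV = C / r
Substituting: PV = $4,150.00 / 0.0599
PV = $69,282.14

$69,282.14


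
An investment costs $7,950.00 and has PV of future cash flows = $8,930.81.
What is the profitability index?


Formula: PI = PV(cash flows) / initial investment
Substituting: PI = $8,930.81 / $7,950.00
PI = 1.1234

1.1234


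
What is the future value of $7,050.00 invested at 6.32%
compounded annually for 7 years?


Formula: FV = P * (1 + r)^n
Substituting: FV = $7,050.00 * (1 + 0.0632)^7
Growth factor: (1.0632)^7 = 1.535694
FV = $7,050.00 * 1.535694 = $10,826.64

$10,826.64


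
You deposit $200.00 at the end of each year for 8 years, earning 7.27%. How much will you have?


Formula: FV = PMT * ((1+r)^n - 1) / r
Growth factor: (1 + 0.0727)^8 = 1.753179
Numerator: 1.753179 - 1 = 0.753179
FV = $200.00 * 0.753179 / 0.0727 = $2,072.02

$2,072.02


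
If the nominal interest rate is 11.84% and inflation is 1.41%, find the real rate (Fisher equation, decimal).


Formula: (1 + r_real) = (1 + r_nom) / (1 + inflation)
Substituting: (1 + r_real) = 1.1184 / 1.0141
(1 + r_real) = 1.10285
r_real = 1.10285 - 1 = 0.10285

0.10285


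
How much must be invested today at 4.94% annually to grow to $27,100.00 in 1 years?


Formula: PV = FV / (1 + r)^n
Substituting: PV = $27,100.00 / (1 + 0.0494)^1
Discount factor: (1.0494)^1 = 1.0494
PV = $27,100.00 / 1.0494 = $25,824.28

$25,824.28


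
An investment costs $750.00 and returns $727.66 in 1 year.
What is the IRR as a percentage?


Formula: IRR = C1/C0 - 1
Substituting: IRR = $727.66 / $750.00 - 1
Ratio: 0.970213 - 1 = -0.029787
IRR = -2.9787%

-2.9787%


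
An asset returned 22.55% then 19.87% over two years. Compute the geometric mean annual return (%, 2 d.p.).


Formula: Geometric mean = ((1+r1)*(1+r2))^(1/2) - 1
Product: (1 + 0.2255) * (1 + 0.1987) = 1.2255 * 1.1987 = 1.469007
Square root: 1.469007^0.5 = 1.212026
Geometric mean = 1.212026 - 1 = 0.212026
As percentage: 21.20%

21.20%


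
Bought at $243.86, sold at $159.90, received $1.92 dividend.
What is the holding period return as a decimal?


Formula: HPR = (P1 - P0 + D) / P0
Gain: $159.90 - $243.86 + $1.92 = -$82.04
HPR = -$82.04 / $243.86 = -0.3364

-0.3364


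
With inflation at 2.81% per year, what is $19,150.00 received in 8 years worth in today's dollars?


Formula: Real value = nominal / (1 + inflation)^years
Price level: (1 + 0.0281)^8 = 1.248196
Real value = $19,150.00 / 1.248196 = $15,342.14

$15,342.14


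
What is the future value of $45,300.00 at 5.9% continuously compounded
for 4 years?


Formula: FV = P * e^(r*t)
Exponent: r*t = 0.059 * 4 = 0.236
e^(0.236) = 1.266174
FV = $45,300.00 * 1.266174 = $57,357.70

$57,357.70


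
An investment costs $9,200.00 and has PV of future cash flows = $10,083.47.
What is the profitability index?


Formula: PI = PV(cash flows) / initial investment
Substituting: PI = $10,083.47 / $9,200.00
PI = 1.096

1.096


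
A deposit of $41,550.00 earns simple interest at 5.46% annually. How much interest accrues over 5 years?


Formula: I = P * r * t
Substituting: I = $41,550.00 * 0.0546 * 5
Step: I = $41,550.00 * 0.273
I = $11,343.15

$11,343.15


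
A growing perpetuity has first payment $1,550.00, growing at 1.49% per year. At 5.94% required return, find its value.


Formula: PV = C / (r - g)
Spread: r - g = 0.0594 - 0.0149 = 0.0445
Substituting: PV = $1,550.00 / 0.0445
PV = $34,831.46

$34,831.46


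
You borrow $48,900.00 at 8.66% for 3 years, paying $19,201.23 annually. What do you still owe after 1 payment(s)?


Formula: Balance = PV*(1+r)^k - PMT*((1+r)^k - 1)/r
Growth: (1 + 0.0866)^1 = 1.0866
Accumulated factor: ((1+r)^k - 1)/r = 1.0
Balance = $48,900.00 * 1.0866 - $19,201.23 * 1.0
Balance = $33,933.51

$33,933.51


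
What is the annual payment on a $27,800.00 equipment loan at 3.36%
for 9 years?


Formula: PMT = PV * r / (1 - (1+r)^(-n))
Denominator: 1 - (1 + 0.0336)^(-9) = 0.257276
Numerator: $27,800.00 * 0.0336 = 934.08
PMT = 934.08 / 0.257276 = $3,630.65

$3,630.65


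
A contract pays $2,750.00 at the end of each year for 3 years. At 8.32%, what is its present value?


Formula: PV = PMT * (1 - (1+r)^(-n)) / r
Discount factor: (1 + 0.0832)^(-3) = 0.786818
Bracket: 1 - 0.786818 = 0.213182
PV = $2,750.00 * 0.213182 / 0.0832 = $7,046.29

$7,046.29


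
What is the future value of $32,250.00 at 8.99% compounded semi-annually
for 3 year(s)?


Formula: FV = P * (1 + r/m)^(m*t)
Period rate: r/m = 0.0899 / 2 = 0.04495
Total periods: m*t = 2 * 3 = 6
Growth factor: (1 + 0.04495)^6 = 1.301886
FV = $32,250.00 * 1.301886 = $41,985.83

$41,985.83


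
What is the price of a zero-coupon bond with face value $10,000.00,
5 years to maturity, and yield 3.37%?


Formula: Price = FV / (1 + r)^n
Substituting: Price = $10,000.00 / (1 + 0.0337)^5
Discount factor: (1.0337)^5 = 1.180246
Price = $10,000.00 / 1.180246 = $8,472.81

$8,472.81


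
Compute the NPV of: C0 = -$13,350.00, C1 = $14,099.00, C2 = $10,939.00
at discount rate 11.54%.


Formula: NPV = C0 + C1/(1+r) + C2/(1+r)^2
Discount C1: $14,099.00 / (1 + 0.1154) = $12,640.31
Discount C2: $10,939.00 / (1 + 0.1154)^2 = $8,792.58
NPV = -$13,350.00 + $12,640.31 + $8,792.58 = $8,082.89

$8,082.89


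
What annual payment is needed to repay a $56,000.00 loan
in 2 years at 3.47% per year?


Formula: PMT = PV * r / (1 - (1+r)^(-n))
Denominator: 1 - (1 + 0.0347)^(-2) = 0.065948
Numerator: $56,000.00 * 0.0347 = 1943.2
PMT = 1943.2 / 0.065948 = $29,465.68

$29,465.68


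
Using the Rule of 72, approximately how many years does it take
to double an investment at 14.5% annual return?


Formula: Years ≈ 72 / r
Substituting: Years ≈ 72 / 14.5
Years ≈ 5.0

5.0 years


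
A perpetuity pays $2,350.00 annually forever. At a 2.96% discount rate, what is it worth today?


Formula: PV = C / r
Substituting: PV = $2,350.00 / 0.0296
PV = $79,391.89

$79,391.89


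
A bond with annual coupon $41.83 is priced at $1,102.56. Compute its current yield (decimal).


Formula: Current yield = annual coupon / price
Substituting: CY = $41.83 / $1,102.56
CY = 0.037939

0.037939


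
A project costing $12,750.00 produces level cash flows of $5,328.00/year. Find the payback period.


Formula: Payback = investment / annual cash flow
Substituting: Payback = $12,750.00 / $5,328.00
Payback = 2.393 years

2.393 years


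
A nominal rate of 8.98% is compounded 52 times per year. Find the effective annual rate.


Formula: EAR = (1 + r/m)^m - 1
Period rate: r/m = 0.0898 / 52 = 0.001727
Compounding: (1 + 0.001727)^52 = 1.093871
EAR = 1.093871 - 1 = 0.093871

0.093871


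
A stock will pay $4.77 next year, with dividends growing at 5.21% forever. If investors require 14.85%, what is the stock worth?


Formula: P = D1 / (r - g)
Spread: r - g = 0.1485 - 0.0521 = 0.0964
Substituting: P = $4.77 / 0.0964
P = $49.48

$49.48


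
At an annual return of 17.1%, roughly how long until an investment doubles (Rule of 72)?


Formula: Years ≈ 72 / r
Substituting: Years ≈ 72 / 17.1
Years ≈ 4.2

4.2 years


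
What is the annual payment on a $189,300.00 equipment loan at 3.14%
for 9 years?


Formula: PMT = PV * r / (1 - (1+r)^(-n))
Denominator: 1 - (1 + 0.0314)^(-9) = 0.242895
Numerator: $189,300.00 * 0.0314 = 5944.02
PMT = 5944.02 / 0.242895 = $24,471.52

$24,471.52


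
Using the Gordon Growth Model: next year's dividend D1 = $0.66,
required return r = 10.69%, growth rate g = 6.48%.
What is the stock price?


Formula: P = D1 / (r - g)
Spread: r - g = 0.1069 - 0.0648 = 0.0421
Substituting: P = $0.66 / 0.0421
P = $15.68

$15.68


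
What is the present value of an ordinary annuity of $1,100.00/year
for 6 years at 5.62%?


Formula: PV = PMT * (1 - (1+r)^(-n)) / r
Discount factor: (1 + 0.0562)^(-6) = 0.720316
Bracket: 1 - 0.720316 = 0.279684
PV = $1,100.00 * 0.279684 / 0.0562 = $5,474.24

$5,474.24


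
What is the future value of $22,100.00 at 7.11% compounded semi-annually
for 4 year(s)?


Formula: FV = P * (1 + r/m)^(m*t)
Period rate: r/m = 0.0711 / 2 = 0.03555
Total periods: m*t = 2 * 4 = 8
Growth factor: (1 + 0.03555)^8 = 1.322417
FV = $22,100.00 * 1.322417 = $29,225.43

$29,225.43


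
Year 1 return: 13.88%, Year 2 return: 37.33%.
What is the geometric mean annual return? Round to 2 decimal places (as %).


Formula: Geometric mean = ((1+r1)*(1+r2))^(1/2) - 1
Product: (1 + 0.1388) * (1 + 0.3733) = 1.1388 * 1.3733 = 1.563914
Square root: 1.563914^0.5 = 1.250565
Geometric mean = 1.250565 - 1 = 0.250565
As percentage: 25.06%

25.06%


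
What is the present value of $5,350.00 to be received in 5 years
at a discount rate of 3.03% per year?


Formula: PV = FV / (1 + r)^n
Substituting: PV = $5,350.00 / (1 + 0.0303)^5
Discount factor: (1.0303)^5 = 1.160963
PV = $5,350.00 / 1.160963 = $4,608.24

$4,608.24


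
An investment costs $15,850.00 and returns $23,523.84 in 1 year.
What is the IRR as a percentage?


Formula: IRR = C1/C0 - 1
Substituting: IRR = $23,523.84 / $15,850.00 - 1
Ratio: 1.484154 - 1 = 0.484154
IRR = 48.4154%

48.4154%


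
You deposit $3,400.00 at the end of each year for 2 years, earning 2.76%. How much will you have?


Formula: FV = PMT * ((1+r)^n - 1) / r
Growth factor: (1 + 0.0276)^2 = 1.055962
Numerator: 1.055962 - 1 = 0.055962
FV = $3,400.00 * 0.055962 / 0.0276 = $6,893.84

$6,893.84


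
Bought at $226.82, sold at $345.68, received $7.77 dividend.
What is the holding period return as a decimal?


Formula: HPR = (P1 - P0 + D) / P0
Gain: $345.68 - $226.82 + $7.77 = $126.63
HPR = $126.63 / $226.82 = 0.5583

0.5583


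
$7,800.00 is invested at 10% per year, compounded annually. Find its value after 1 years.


Formula: FV = P * (1 + r)^n
Substituting: FV = $7,800.00 * (1 + 0.1)^1
Growth factor: (1.1)^1 = 1.1
FV = $7,800.00 * 1.1 = $8,580.00

$8,580.00


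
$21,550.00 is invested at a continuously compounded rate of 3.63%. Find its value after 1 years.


Formula: FV = P * e^(r*t)
Exponent: r*t = 0.0363 * 1 = 0.0363
e^(0.0363) = 1.036967
FV = $21,550.00 * 1.036967 = $22,346.64

$22,346.64


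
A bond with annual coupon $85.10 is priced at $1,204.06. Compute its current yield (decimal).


Formula: Current yield = annual coupon / price
Substituting: CY = $85.10 / $1,204.06
CY = 0.070678

0.070678


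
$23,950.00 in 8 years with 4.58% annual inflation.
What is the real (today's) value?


Formula: Real value = nominal / (1 + inflation)^years
Price level: (1 + 0.0458)^8 = 1.430834
Real value = $23,950.00 / 1.430834 = $16,738.50

$16,738.50


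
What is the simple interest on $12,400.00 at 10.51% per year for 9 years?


Formula: I = P * r * t
Substituting: I = $12,400.00 * 0.1051 * 9
Step: I = $12,400.00 * 0.9459
I = $11,729.16

$11,729.16


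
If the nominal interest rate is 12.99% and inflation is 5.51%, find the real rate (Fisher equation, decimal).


Formula: (1 + r_real) = (1 + r_nom) / (1 + inflation)
Substituting: (1 + r_real) = 1.1299 / 1.0551
(1 + r_real) = 1.070894
r_real = 1.070894 - 1 = 0.070894

0.070894


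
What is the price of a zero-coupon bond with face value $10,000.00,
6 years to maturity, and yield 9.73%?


Formula: Price = FV / (1 + r)^n
Substituting: Price = $10,000.00 / (1 + 0.0973)^6
Discount factor: (1.0973)^6 = 1.74563
Price = $10,000.00 / 1.74563 = $5,728.59

$5,728.59


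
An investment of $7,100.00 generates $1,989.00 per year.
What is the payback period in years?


Formula: Payback = investment / annual cash flow
Substituting: Payback = $7,100.00 / $1,989.00
Payback = 3.5696 years

3.5696 years


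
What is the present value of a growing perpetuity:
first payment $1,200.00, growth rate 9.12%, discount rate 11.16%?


Formula: PV = C / (r - g)
Spread: r - g = 0.1116 - 0.0912 = 0.0204
Substituting: PV = $1,200.00 / 0.0204
PV = $58,823.53

$58,823.53


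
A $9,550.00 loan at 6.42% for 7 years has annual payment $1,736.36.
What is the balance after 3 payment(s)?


Formula: Balance = PV*(1+r)^k - PMT*((1+r)^k - 1)/r
Growth: (1 + 0.0642)^3 = 1.20523
Accumulated factor: ((1+r)^k - 1)/r = 3.196722
Balance = $9,550.00 * 1.20523 - $1,736.36 * 3.196722
Balance = $5,959.28

$5,959.28


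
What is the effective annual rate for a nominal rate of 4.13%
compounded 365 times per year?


Formula: EAR = (1 + r/m)^m - 1
Period rate: r/m = 0.0413 / 365 = 0.000113
Compounding: (1 + 0.000113)^365 = 1.042162
EAR = 1.042162 - 1 = 0.042162

0.042162


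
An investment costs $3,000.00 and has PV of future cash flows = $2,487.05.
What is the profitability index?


Formula: PI = PV(cash flows) / initial investment
Substituting: PI = $2,487.05 / $3,000.00
PI = 0.829

0.829


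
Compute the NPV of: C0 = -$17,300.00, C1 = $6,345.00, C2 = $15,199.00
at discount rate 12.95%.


Formula: NPV = C0 + C1/(1+r) + C2/(1+r)^2
Discount C1: $6,345.00 / (1 + 0.1295) = $5,617.53
Discount C2: $15,199.00 / (1 + 0.1295)^2 = $11,913.59
NPV = -$17,300.00 + $5,617.53 + $11,913.59 = $231.12

$231.12


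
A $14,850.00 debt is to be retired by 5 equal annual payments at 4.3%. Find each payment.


Formula: PMT = PV * r / (1 - (1+r)^(-n))
Denominator: 1 - (1 + 0.043)^(-5) = 0.189826
Numerator: $14,850.00 * 0.043 = 638.55
PMT = 638.55 / 0.189826 = $3,363.88

$3,363.88


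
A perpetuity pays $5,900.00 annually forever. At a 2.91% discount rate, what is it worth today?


Formula: PV = C / r
Substituting: PV = $5,900.00 / 0.0291
PV = $202,749.14

$202,749.14


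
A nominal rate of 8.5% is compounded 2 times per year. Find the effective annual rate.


Formula: EAR = (1 + r/m)^m - 1
Period rate: r/m = 0.085 / 2 = 0.0425
Compounding: (1 + 0.0425)^2 = 1.086806
EAR = 1.086806 - 1 = 0.086806

0.086806


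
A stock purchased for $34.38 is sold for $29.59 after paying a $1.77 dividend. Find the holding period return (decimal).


Formula: HPR = (P1 - P0 + D) / P0
Gain: $29.59 - $34.38 + $1.77 = -$3.02
HPR = -$3.02 / $34.38 = -0.0878

-0.0878


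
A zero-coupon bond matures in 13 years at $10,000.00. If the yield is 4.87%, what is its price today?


Formula: Price = FV / (1 + r)^n
Substituting: Price = $10,000.00 / (1 + 0.0487)^13
Discount factor: (1.0487)^13 = 1.855524
Price = $10,000.00 / 1.855524 = $5,389.31

$5,389.31


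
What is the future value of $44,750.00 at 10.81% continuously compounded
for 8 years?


Formula: FV = P * e^(r*t)
Exponent: r*t = 0.1081 * 8 = 0.8648
e^(0.8648) = 2.374531
FV = $44,750.00 * 2.374531 = $106,260.27

$106,260.27


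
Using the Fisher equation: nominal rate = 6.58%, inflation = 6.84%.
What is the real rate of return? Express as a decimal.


Formula: (1 + r_real) = (1 + r_nom) / (1 + inflation)
Substituting: (1 + r_real) = 1.0658 / 1.0684
(1 + r_real) = 0.997566
r_real = 0.997566 - 1 = -0.002434

-0.002434


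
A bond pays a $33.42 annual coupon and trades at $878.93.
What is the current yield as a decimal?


Formula: Current yield = annual coupon / price
Substituting: CY = $33.42 / $878.93
CY = 0.038024

0.038024


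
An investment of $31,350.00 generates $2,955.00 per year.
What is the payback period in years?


Formula: Payback = investment / annual cash flow
Substituting: Payback = $31,350.00 / $2,955.00
Payback = 10.6091 years

10.6091 years
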